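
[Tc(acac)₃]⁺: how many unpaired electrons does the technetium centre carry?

3 unpaired electrons

Each acetylacetonate is −1; balancing the +1 overall charge requires Tc(IV).
Tc sits in group 7, so the d-electron count is 7 − 4 = 3.
Counting donor atoms: 3×acetylacetonate (bidentate) → 6 donors. Coordination number = 6.
In an octahedral field the d³ configuration is t₂g³e_g⁰ (only one arrangement possible), giving 3 unpaired electrons.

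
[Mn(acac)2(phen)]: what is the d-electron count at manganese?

Summing ligand charges against the 0 overall charge gives an oxidation state of +2 for manganese.
Group 7 minus oxidation state 2 gives a d⁵ configuration.

d⁵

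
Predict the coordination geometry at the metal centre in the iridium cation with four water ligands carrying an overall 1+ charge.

square planar

Ligand charges: water is neutral. With an overall charge of +1 the iridium centre must be in the +1 oxidation state.
Iridium is a group-9 element; Ir(I) is therefore d⁸.
With 4 monodentate ligands the coordination number is 4.
A 5d d⁸ ion has a large crystal-field splitting; square planar leaves the high-energy d_{x²−y²} orbital empty and maximises CFSE.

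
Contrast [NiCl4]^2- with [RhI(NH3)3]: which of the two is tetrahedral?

For [NiCl4]^2-: Summing ligand charges against the −2 overall charge gives an oxidation state of +2 for nickel. Group 10 minus oxidation state 2 gives a d⁸ configuration. Chloride is a weak-field ligand. With weak-field ligands the CFSE gain from square planar is small, so a 3d d⁸ ion takes the sterically preferred tetrahedral geometry. → tetrahedral.
For [RhI(NH3)3]: Summing ligand charges against the 0 overall charge gives an oxidation state of +1 for rhodium. Group 9 minus oxidation state 1 gives a d⁸ configuration. A 4d d⁸ ion has a large crystal-field splitting; square planar leaves the high-energy d_{x²−y²} orbital empty and maximises CFSE. → square planar.

[NiCl4]^2-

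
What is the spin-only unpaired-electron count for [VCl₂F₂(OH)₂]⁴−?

3

Each chloride is −1; each fluoride is −1; each hydroxide is −1; balancing the −4 overall charge requires V(II).
Group 5 minus oxidation state 2 gives a d³ configuration.
In an octahedral field the d³ configuration is t₂g³e_g⁰ (only one arrangement possible), giving 3 unpaired electrons.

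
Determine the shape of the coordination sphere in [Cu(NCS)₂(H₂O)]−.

trigonal planar

Each isothiocyanate is −1; water is neutral; balancing the −1 overall charge requires Cu(I).
Copper is a group-11 element; Cu(I) is therefore d¹⁰.
Coordination number: 3.
Three ligands around a d¹⁰ centre minimise repulsion in a trigonal-planar arrangement.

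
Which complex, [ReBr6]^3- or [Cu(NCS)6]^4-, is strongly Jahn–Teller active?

[ReBr6]^3-: Ligand charges: each bromide is −1. With an overall charge of −3 the rhenium centre must be in the +3 oxidation state. Group 7 minus oxidation state 3 gives a d⁴ configuration. A 5d ion has a large Δₒ and is invariably low-spin. The d⁴ configuration leaves the e_g set evenly filled (or empty) — no strong Jahn–Teller driving force.
[Cu(NCS)6]^4-: Each isothiocyanate is −1; balancing the −4 overall charge requires Cu(II). Copper is a group-11 element; Cu(II) is therefore d⁹. The t₂g⁶e_g³ configuration has an unevenly filled e_g set; the Jahn–Teller theorem predicts a tetragonal distortion (typically axial elongation) to lift the degeneracy.

[Cu(NCS)6]^4-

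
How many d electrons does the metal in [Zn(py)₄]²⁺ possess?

d¹⁰

Pyridine is neutral; balancing the +2 overall charge requires Zn(II).
Zinc is a group-12 element; Zn(II) is therefore d¹⁰.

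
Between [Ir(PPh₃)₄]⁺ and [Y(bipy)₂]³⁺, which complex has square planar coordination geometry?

For [Ir(PPh₃)₄]⁺: Summing ligand charges against the +1 overall charge gives an oxidation state of +1 for iridium. Iridium is a group-9 element; Ir(I) is therefore d⁸. A 5d d⁸ ion has a large crystal-field splitting; square planar leaves the high-energy d_{x²−y²} orbital empty and maximises CFSE. → square planar.
For [Y(bipy)₂]³⁺: 2,2′-bipyridine is neutral; balancing the +3 overall charge requires Y(III). Yttrium is a group-3 element; Y(III) is therefore d⁰. A d⁰ ion has no crystal-field stabilisation preference between square planar and tetrahedral, so four ligands adopt the sterically favoured tetrahedral geometry. → tetrahedral.

[Ir(PPh₃)₄]⁺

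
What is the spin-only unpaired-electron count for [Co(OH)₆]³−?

Summing ligand charges against the −3 overall charge gives an oxidation state of +3 for cobalt.
Group 9 minus oxidation state 3 gives a d⁶ configuration.
The spin state decides the count: Co(III) has an exceptionally large octahedral splitting and is low-spin with essentially every ligand except fluoride.
An octahedral low-spin d⁶ ion is t₂g⁶e_g⁰, giving 0 unpaired electrons.

0 unpaired electrons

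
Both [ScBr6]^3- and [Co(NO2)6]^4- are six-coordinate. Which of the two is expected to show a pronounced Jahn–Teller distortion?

[ScBr6]^3-: Ligand charges: each bromide is −1. With an overall charge of −3 the scandium centre must be in the +3 oxidation state. Sc sits in group 3, so the d-electron count is 3 − 3 = 0. The d⁰ configuration leaves the e_g set evenly filled (or empty) — no strong Jahn–Teller driving force.
[Co(NO2)6]^4-: Summing ligand charges against the −4 overall charge gives an oxidation state of +2 for cobalt. Co sits in group 9, so the d-electron count is 9 − 2 = 7. Nitro (N-bound nitrite) is a strong-field ligand (high in the spectrochemical series) for a first-row metal, so the complex is low-spin. The t₂g⁶e_g¹ (low-spin) configuration has an unevenly filled e_g set; the Jahn–Teller theorem predicts a tetragonal distortion (typically axial elongation) to lift the degeneracy.

[Co(NO2)6]^4-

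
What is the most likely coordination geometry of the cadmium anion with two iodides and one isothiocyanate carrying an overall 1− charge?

Ligand charges: each iodide is −1; each isothiocyanate is −1. With an overall charge of −1 the cadmium centre must be in the +2 oxidation state.
Cadmium is a group-12 element; Cd(II) is therefore d¹⁰.
With 3 monodentate ligands the coordination number is 3.
Three ligands around a d¹⁰ centre minimise repulsion in a trigonal-planar arrangement.

trigonal planar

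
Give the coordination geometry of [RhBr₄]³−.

square planar

Ligand charges: each bromide is −1. With an overall charge of −3 the rhodium centre must be in the +1 oxidation state.
Rhodium is a group-9 element; Rh(I) is therefore d⁸.
With 4 monodentate ligands the coordination number is 4.
A 4d d⁸ ion has a large crystal-field splitting; square planar leaves the high-energy d_{x²−y²} orbital empty and maximises CFSE.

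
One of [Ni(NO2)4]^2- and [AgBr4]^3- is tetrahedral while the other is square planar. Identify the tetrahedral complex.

[AgBr4]^3-

For [Ni(NO2)4]^2-: Each nitro (N-bound nitrite) is −1; balancing the −2 overall charge requires Ni(II). Nickel is a group-10 element; Ni(II) is therefore d⁸. Nitro (N-bound nitrite) is a strong-field ligand (high in the spectrochemical series). A 3d d⁸ ion with strong-field ligands gains enough CFSE to favour square planar over tetrahedral. → square planar.
For [AgBr4]^3-: Each bromide is −1; balancing the −3 overall charge requires Ag(I). Group 11 minus oxidation state 1 gives a d¹⁰ configuration. A d¹⁰ ion has no crystal-field stabilisation preference between square planar and tetrahedral, so four ligands adopt the sterically favoured tetrahedral geometry. → tetrahedral.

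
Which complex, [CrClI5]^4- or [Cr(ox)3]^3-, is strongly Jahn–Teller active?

[CrClI5]^4-

[CrClI5]^4-: Ligand charges: each chloride is −1; each iodide is −1. With an overall charge of −4 the chromium centre must be in the +2 oxidation state. Group 6 minus oxidation state 2 gives a d⁴ configuration. Chloride and iodide are weak-field ligands for a first-row metal, so the complex is high-spin. The t₂g³e_g¹ (high-spin) configuration has an unevenly filled e_g set; the Jahn–Teller theorem predicts a tetragonal distortion (typically axial elongation) to lift the degeneracy.
[Cr(ox)3]^3-: Each oxalate is −2; balancing the −3 overall charge requires Cr(III). Group 6 minus oxidation state 3 gives a d³ configuration. The d³ configuration leaves the e_g set evenly filled (or empty) — no strong Jahn–Teller driving force.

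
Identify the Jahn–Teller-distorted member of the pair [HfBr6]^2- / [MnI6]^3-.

[MnI6]^3-

[HfBr6]^2-: Summing ligand charges against the −2 overall charge gives an oxidation state of +4 for hafnium. Hf sits in group 4, so the d-electron count is 4 − 4 = 0. The d⁰ configuration leaves the e_g set evenly filled (or empty) — no strong Jahn–Teller driving force.
[MnI6]^3-: Ligand charges: each iodide is −1. With an overall charge of −3 the manganese centre must be in the +3 oxidation state. Mn sits in group 7, so the d-electron count is 7 − 3 = 4. Iodide is a weak-field ligand for a first-row metal, so the complex is high-spin. The t₂g³e_g¹ (high-spin) configuration has an unevenly filled e_g set; the Jahn–Teller theorem predicts a tetragonal distortion (typically axial elongation) to lift the degeneracy.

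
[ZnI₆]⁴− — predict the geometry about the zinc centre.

octahedral

Ligand charges: each iodide is −1. With an overall charge of −4 the zinc centre must be in the +2 oxidation state.
Group 12 minus oxidation state 2 gives a d¹⁰ configuration.
With 6 monodentate ligands the coordination number is 6.
Six donors around a single metal centre give an octahedral coordination sphere.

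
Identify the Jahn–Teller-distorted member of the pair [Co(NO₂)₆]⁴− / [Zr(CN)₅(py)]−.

[Co(NO₂)₆]⁴−

[Co(NO₂)₆]⁴−: Summing ligand charges against the −4 overall charge gives an oxidation state of +2 for cobalt. Co sits in group 9, so the d-electron count is 9 − 2 = 7. Nitro (N-bound nitrite) is a strong-field ligand (high in the spectrochemical series) for a first-row metal, so the complex is low-spin. The t₂g⁶e_g¹ (low-spin) configuration has an unevenly filled e_g set; the Jahn–Teller theorem predicts a tetragonal distortion (typically axial elongation) to lift the degeneracy.
[Zr(CN)₅(py)]−: Each cyanide is −1; pyridine is neutral; balancing the −1 overall charge requires Zr(IV). Zr sits in group 4, so the d-electron count is 4 − 4 = 0. The d⁰ configuration leaves the e_g set evenly filled (or empty) — no strong Jahn–Teller driving force.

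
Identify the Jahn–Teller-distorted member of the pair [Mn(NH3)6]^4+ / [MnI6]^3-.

[MnI6]^3-

[Mn(NH3)6]^4+: Ligand charges: ammonia is neutral. With an overall charge of +4 the manganese centre must be in the +4 oxidation state. Manganese is a group-7 element; Mn(IV) is therefore d³. The d³ configuration leaves the e_g set evenly filled (or empty) — no strong Jahn–Teller driving force.
[MnI6]^3-: Summing ligand charges against the −3 overall charge gives an oxidation state of +3 for manganese. Group 7 minus oxidation state 3 gives a d⁴ configuration. Iodide is a weak-field ligand for a first-row metal, so the complex is high-spin. The t₂g³e_g¹ (high-spin) configuration has an unevenly filled e_g set; the Jahn–Teller theorem predicts a tetragonal distortion (typically axial elongation) to lift the degeneracy.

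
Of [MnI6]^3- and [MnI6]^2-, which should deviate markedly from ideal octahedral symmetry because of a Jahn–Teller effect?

[MnI6]^3-

[MnI6]^3-: Ligand charges: each iodide is −1. With an overall charge of −3 the manganese centre must be in the +3 oxidation state. Group 7 minus oxidation state 3 gives a d⁴ configuration. Iodide is a weak-field ligand for a first-row metal, so the complex is high-spin. The t₂g³e_g¹ (high-spin) configuration has an unevenly filled e_g set; the Jahn–Teller theorem predicts a tetragonal distortion (typically axial elongation) to lift the degeneracy.
[MnI6]^2-: Each iodide is −1; balancing the −2 overall charge requires Mn(IV). Manganese is a group-7 element; Mn(IV) is therefore d³. The d³ configuration leaves the e_g set evenly filled (or empty) — no strong Jahn–Teller driving force.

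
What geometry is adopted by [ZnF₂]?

Ligand charges: each fluoride is −1. With an overall charge of 0 the zinc centre must be in the +2 oxidation state.
Zinc is a group-12 element; Zn(II) is therefore d¹⁰.
Coordination number: 2.
A d¹⁰ ion with only two ligands adopts a linear arrangement (sp hybridisation; no CFSE preference).

linear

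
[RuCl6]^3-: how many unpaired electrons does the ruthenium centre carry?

Ligand charges: each chloride is −1. With an overall charge of −3 the ruthenium centre must be in the +3 oxidation state.
Ru sits in group 8, so the d-electron count is 8 − 3 = 5.
The spin state decides the count: a 4d ion has a large Δₒ and is invariably low-spin.
An octahedral low-spin d⁵ ion is t₂g⁵e_g⁰, giving 1 unpaired electron.

1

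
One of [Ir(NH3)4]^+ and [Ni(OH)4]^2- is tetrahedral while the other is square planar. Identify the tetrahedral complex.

For [Ir(NH3)4]^+: Ligand charges: ammonia is neutral. With an overall charge of +1 the iridium centre must be in the +1 oxidation state. Iridium is a group-9 element; Ir(I) is therefore d⁸. A 5d d⁸ ion has a large crystal-field splitting; square planar leaves the high-energy d_{x²−y²} orbital empty and maximises CFSE. → square planar.
For [Ni(OH)4]^2-: Summing ligand charges against the −2 overall charge gives an oxidation state of +2 for nickel. Group 10 minus oxidation state 2 gives a d⁸ configuration. Hydroxide is a weak-field ligand. With weak-field ligands the CFSE gain from square planar is small, so a 3d d⁸ ion takes the sterically preferred tetrahedral geometry. → tetrahedral.

[Ni(OH)4]^2-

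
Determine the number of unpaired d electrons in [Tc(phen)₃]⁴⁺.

Ligand charges: 1,10-phenanthroline is neutral. With an overall charge of +4 the technetium centre must be in the +4 oxidation state.
Group 7 minus oxidation state 4 gives a d³ configuration.
Counting donor atoms: 3×1,10-phenanthroline (bidentate) → 6 donors. Coordination number = 6.
In an octahedral field the d³ configuration is t₂g³e_g⁰ (only one arrangement possible), giving 3 unpaired electrons.

3 unpaired electrons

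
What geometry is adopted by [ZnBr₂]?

linear

Summing ligand charges against the 0 overall charge gives an oxidation state of +2 for zinc.
Zn sits in group 12, so the d-electron count is 12 − 2 = 10.
With 2 monodentate ligands the coordination number is 2.
A d¹⁰ ion with only two ligands adopts a linear arrangement (sp hybridisation; no CFSE preference).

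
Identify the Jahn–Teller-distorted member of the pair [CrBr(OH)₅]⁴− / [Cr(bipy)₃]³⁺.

[CrBr(OH)₅]⁴−

[CrBr(OH)₅]⁴−: Each bromide is −1; each hydroxide is −1; balancing the −4 overall charge requires Cr(II). Chromium is a group-6 element; Cr(II) is therefore d⁴. Bromide and hydroxide are weak-field ligands for a first-row metal, so the complex is high-spin. The t₂g³e_g¹ (high-spin) configuration has an unevenly filled e_g set; the Jahn–Teller theorem predicts a tetragonal distortion (typically axial elongation) to lift the degeneracy.
[Cr(bipy)₃]³⁺: 2,2′-bipyridine is neutral; balancing the +3 overall charge requires Cr(III). Group 6 minus oxidation state 3 gives a d³ configuration. The d³ configuration leaves the e_g set evenly filled (or empty) — no strong Jahn–Teller driving force.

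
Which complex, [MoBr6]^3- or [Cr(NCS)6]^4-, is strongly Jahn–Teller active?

[MoBr6]^3-: Ligand charges: each bromide is −1. With an overall charge of −3 the molybdenum centre must be in the +3 oxidation state. Molybdenum is a group-6 element; Mo(III) is therefore d³. The d³ configuration leaves the e_g set evenly filled (or empty) — no strong Jahn–Teller driving force.
[Cr(NCS)6]^4-: Summing ligand charges against the −4 overall charge gives an oxidation state of +2 for chromium. Cr sits in group 6, so the d-electron count is 6 − 2 = 4. Isothiocyanate is a weak-field ligand for a first-row metal, so the complex is high-spin. The t₂g³e_g¹ (high-spin) configuration has an unevenly filled e_g set; the Jahn–Teller theorem predicts a tetragonal distortion (typically axial elongation) to lift the degeneracy.

[Cr(NCS)6]^4-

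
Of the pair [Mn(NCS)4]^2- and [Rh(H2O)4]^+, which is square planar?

For [Mn(NCS)4]^2-: Each isothiocyanate is −1; balancing the −2 overall charge requires Mn(II). Mn sits in group 7, so the d-electron count is 7 − 2 = 5. A high-spin d⁵ ion has zero CFSE in either geometry, so four ligands adopt the sterically favoured tetrahedral geometry. → tetrahedral.
For [Rh(H2O)4]^+: Ligand charges: water is neutral. With an overall charge of +1 the rhodium centre must be in the +1 oxidation state. Rhodium is a group-9 element; Rh(I) is therefore d⁸. A 4d d⁸ ion has a large crystal-field splitting; square planar leaves the high-energy d_{x²−y²} orbital empty and maximises CFSE. → square planar.

[Rh(H2O)4]^+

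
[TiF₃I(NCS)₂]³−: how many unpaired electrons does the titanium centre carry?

Ligand charges: each fluoride is −1; each iodide is −1; each isothiocyanate is −1. With an overall charge of −3 the titanium centre must be in the +3 oxidation state.
Group 4 minus oxidation state 3 gives a d¹ configuration.
In an octahedral field the d¹ configuration is t₂g¹e_g⁰ (only one arrangement possible), giving 1 unpaired electron.

1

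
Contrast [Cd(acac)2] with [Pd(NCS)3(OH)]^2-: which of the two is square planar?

For [Cd(acac)2]: Ligand charges: each acetylacetonate is −1. With an overall charge of 0 the cadmium centre must be in the +2 oxidation state. Cadmium is a group-12 element; Cd(II) is therefore d¹⁰. A d¹⁰ ion has no crystal-field stabilisation preference between square planar and tetrahedral, so four ligands adopt the sterically favoured tetrahedral geometry. → tetrahedral.
For [Pd(NCS)3(OH)]^2-: Summing ligand charges against the −2 overall charge gives an oxidation state of +2 for palladium. Pd sits in group 10, so the d-electron count is 10 − 2 = 8. A 4d d⁸ ion has a large crystal-field splitting; square planar leaves the high-energy d_{x²−y²} orbital empty and maximises CFSE. → square planar.

[Pd(NCS)3(OH)]^2-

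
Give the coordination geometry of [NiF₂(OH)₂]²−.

Summing ligand charges against the −2 overall charge gives an oxidation state of +2 for nickel.
Group 10 minus oxidation state 2 gives a d⁸ configuration.
With 4 monodentate ligands the coordination number is 4.
Fluoride and hydroxide are weak-field ligands.
With weak-field ligands the CFSE gain from square planar is small, so a 3d d⁸ ion takes the sterically preferred tetrahedral geometry.

tetrahedral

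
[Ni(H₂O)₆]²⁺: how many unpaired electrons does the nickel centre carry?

Ligand charges: water is neutral. With an overall charge of +2 the nickel centre must be in the +2 oxidation state.
Ni sits in group 10, so the d-electron count is 10 − 2 = 8.
In an octahedral field the d⁸ configuration is t₂g⁶e_g² (only one arrangement possible), giving 2 unpaired electrons.

2 unpaired electrons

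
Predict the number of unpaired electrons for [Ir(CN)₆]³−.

Summing ligand charges against the −3 overall charge gives an oxidation state of +3 for iridium.
Iridium is a group-9 element; Ir(III) is therefore d⁶.
The spin state decides the count: a 5d ion has a large Δₒ and is invariably low-spin.
An octahedral low-spin d⁶ ion is t₂g⁶e_g⁰, giving 0 unpaired electrons.

0 unpaired electrons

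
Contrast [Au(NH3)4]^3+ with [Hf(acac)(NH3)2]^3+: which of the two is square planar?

[Au(NH3)4]^3+

For [Au(NH3)4]^3+: Ligand charges: ammonia is neutral. With an overall charge of +3 the gold centre must be in the +3 oxidation state. Au sits in group 11, so the d-electron count is 11 − 3 = 8. A 5d d⁸ ion has a large crystal-field splitting; square planar leaves the high-energy d_{x²−y²} orbital empty and maximises CFSE. → square planar.
For [Hf(acac)(NH3)2]^3+: Ligand charges: each acetylacetonate is −1; ammonia is neutral. With an overall charge of +3 the hafnium centre must be in the +4 oxidation state. Hf sits in group 4, so the d-electron count is 4 − 4 = 0. A d⁰ ion has no crystal-field stabilisation preference between square planar and tetrahedral, so four ligands adopt the sterically favoured tetrahedral geometry. → tetrahedral.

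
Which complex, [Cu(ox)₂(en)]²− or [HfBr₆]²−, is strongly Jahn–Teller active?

[Cu(ox)₂(en)]²−: Summing ligand charges against the −2 overall charge gives an oxidation state of +2 for copper. Cu sits in group 11, so the d-electron count is 11 − 2 = 9. The t₂g⁶e_g³ configuration has an unevenly filled e_g set; the Jahn–Teller theorem predicts a tetragonal distortion (typically axial elongation) to lift the degeneracy.
[HfBr₆]²−: Summing ligand charges against the −2 overall charge gives an oxidation state of +4 for hafnium. Hafnium is a group-4 element; Hf(IV) is therefore d⁰. The d⁰ configuration leaves the e_g set evenly filled (or empty) — no strong Jahn–Teller driving force.

[Cu(ox)₂(en)]²−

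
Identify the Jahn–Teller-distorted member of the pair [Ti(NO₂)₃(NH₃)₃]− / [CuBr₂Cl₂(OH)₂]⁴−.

[Ti(NO₂)₃(NH₃)₃]−: Ligand charges: each nitro (N-bound nitrite) is −1; ammonia is neutral. With an overall charge of −1 the titanium centre must be in the +2 oxidation state. Group 4 minus oxidation state 2 gives a d² configuration. The d² configuration leaves the e_g set evenly filled (or empty) — no strong Jahn–Teller driving force.
[CuBr₂Cl₂(OH)₂]⁴−: Ligand charges: each bromide is −1; each chloride is −1; each hydroxide is −1. With an overall charge of −4 the copper centre must be in the +2 oxidation state. Group 11 minus oxidation state 2 gives a d⁹ configuration. The t₂g⁶e_g³ configuration has an unevenly filled e_g set; the Jahn–Teller theorem predicts a tetragonal distortion (typically axial elongation) to lift the degeneracy.

[CuBr₂Cl₂(OH)₂]⁴−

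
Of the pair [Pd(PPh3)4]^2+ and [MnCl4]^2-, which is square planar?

[Pd(PPh3)4]^2+

For [Pd(PPh3)4]^2+: Triphenylphosphine is neutral; balancing the +2 overall charge requires Pd(II). Palladium is a group-10 element; Pd(II) is therefore d⁸. A 4d d⁸ ion has a large crystal-field splitting; square planar leaves the high-energy d_{x²−y²} orbital empty and maximises CFSE. → square planar.
For [MnCl4]^2-: Summing ligand charges against the −2 overall charge gives an oxidation state of +2 for manganese. Mn sits in group 7, so the d-electron count is 7 − 2 = 5. A high-spin d⁵ ion has zero CFSE in either geometry, so four ligands adopt the sterically favoured tetrahedral geometry. → tetrahedral.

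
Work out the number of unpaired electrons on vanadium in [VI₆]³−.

Each iodide is −1; balancing the −3 overall charge requires V(III).
Group 5 minus oxidation state 3 gives a d² configuration.
In an octahedral field the d² configuration is t₂g²e_g⁰ (only one arrangement possible), giving 2 unpaired electrons.

2 unpaired electrons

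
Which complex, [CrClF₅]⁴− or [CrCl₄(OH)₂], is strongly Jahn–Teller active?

[CrClF₅]⁴−: Ligand charges: each chloride is −1; each fluoride is −1. With an overall charge of −4 the chromium centre must be in the +2 oxidation state. Chromium is a group-6 element; Cr(II) is therefore d⁴. Chloride and fluoride are weak-field ligands for a first-row metal, so the complex is high-spin. The t₂g³e_g¹ (high-spin) configuration has an unevenly filled e_g set; the Jahn–Teller theorem predicts a tetragonal distortion (typically axial elongation) to lift the degeneracy.
[CrCl₄(OH)₂]: Each chloride is −1; each hydroxide is −1; balancing the 0 overall charge requires Cr(VI). Chromium is a group-6 element; Cr(VI) is therefore d⁰. The d⁰ configuration leaves the e_g set evenly filled (or empty) — no strong Jahn–Teller driving force.

[CrClF₅]⁴−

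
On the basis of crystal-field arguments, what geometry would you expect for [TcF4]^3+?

Each fluoride is −1; balancing the +3 overall charge requires Tc(VII).
Group 7 minus oxidation state 7 gives a d⁰ configuration.
With 4 monodentate ligands the coordination number is 4.
A d⁰ ion has no crystal-field stabilisation preference between square planar and tetrahedral, so four ligands adopt the sterically favoured tetrahedral geometry.

tetrahedral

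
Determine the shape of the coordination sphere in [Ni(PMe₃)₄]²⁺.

square planar

Summing ligand charges against the +2 overall charge gives an oxidation state of +2 for nickel.
Nickel is a group-10 element; Ni(II) is therefore d⁸.
With 4 monodentate ligands the coordination number is 4.
Trimethylphosphine is a strong-field ligand (high in the spectrochemical series).
A 3d d⁸ ion with strong-field ligands gains enough CFSE to favour square planar over tetrahedral.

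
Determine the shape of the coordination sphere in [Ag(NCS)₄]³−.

tetrahedral

Each isothiocyanate is −1; balancing the −3 overall charge requires Ag(I).
Ag sits in group 11, so the d-electron count is 11 − 1 = 10.
Coordination number: 4.
A d¹⁰ ion has no crystal-field stabilisation preference between square planar and tetrahedral, so four ligands adopt the sterically favoured tetrahedral geometry.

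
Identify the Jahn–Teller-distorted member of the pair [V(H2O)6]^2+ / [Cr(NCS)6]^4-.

[Cr(NCS)6]^4-

[V(H2O)6]^2+: Water is neutral; balancing the +2 overall charge requires V(II). Vanadium is a group-5 element; V(II) is therefore d³. The d³ configuration leaves the e_g set evenly filled (or empty) — no strong Jahn–Teller driving force.
[Cr(NCS)6]^4-: Each isothiocyanate is −1; balancing the −4 overall charge requires Cr(II). Chromium is a group-6 element; Cr(II) is therefore d⁴. Isothiocyanate is a weak-field ligand for a first-row metal, so the complex is high-spin. The t₂g³e_g¹ (high-spin) configuration has an unevenly filled e_g set; the Jahn–Teller theorem predicts a tetragonal distortion (typically axial elongation) to lift the degeneracy.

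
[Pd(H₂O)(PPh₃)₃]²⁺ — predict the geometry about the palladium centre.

Ligand charges: water is neutral; triphenylphosphine is neutral. With an overall charge of +2 the palladium centre must be in the +2 oxidation state.
Pd sits in group 10, so the d-electron count is 10 − 2 = 8.
Coordination number: 4.
A 4d d⁸ ion has a large crystal-field splitting; square planar leaves the high-energy d_{x²−y²} orbital empty and maximises CFSE.

square planar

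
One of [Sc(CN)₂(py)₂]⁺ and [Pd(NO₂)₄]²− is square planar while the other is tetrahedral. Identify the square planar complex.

[Pd(NO₂)₄]²−

For [Sc(CN)₂(py)₂]⁺: Ligand charges: each cyanide is −1; pyridine is neutral. With an overall charge of +1 the scandium centre must be in the +3 oxidation state. Scandium is a group-3 element; Sc(III) is therefore d⁰. A d⁰ ion has no crystal-field stabilisation preference between square planar and tetrahedral, so four ligands adopt the sterically favoured tetrahedral geometry. → tetrahedral.
For [Pd(NO₂)₄]²−: Summing ligand charges against the −2 overall charge gives an oxidation state of +2 for palladium. Group 10 minus oxidation state 2 gives a d⁸ configuration. A 4d d⁸ ion has a large crystal-field splitting; square planar leaves the high-energy d_{x²−y²} orbital empty and maximises CFSE. → square planar.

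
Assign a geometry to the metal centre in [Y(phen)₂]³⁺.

tetrahedral

Summing ligand charges against the +3 overall charge gives an oxidation state of +3 for yttrium.
Y sits in group 3, so the d-electron count is 3 − 3 = 0.
Counting donor atoms: 2×1,10-phenanthroline (bidentate) → 4 donors. Coordination number = 4.
A d⁰ ion has no crystal-field stabilisation preference between square planar and tetrahedral, so four ligands adopt the sterically favoured tetrahedral geometry.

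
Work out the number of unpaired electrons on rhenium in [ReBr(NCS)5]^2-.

Each bromide is −1; each isothiocyanate is −1; balancing the −2 overall charge requires Re(IV).
Rhenium is a group-7 element; Re(IV) is therefore d³.
In an octahedral field the d³ configuration is t₂g³e_g⁰ (only one arrangement possible), giving 3 unpaired electrons.

3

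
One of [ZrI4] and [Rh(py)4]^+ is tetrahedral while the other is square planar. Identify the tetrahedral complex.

[ZrI4]

For [ZrI4]: Each iodide is −1; balancing the 0 overall charge requires Zr(IV). Zr sits in group 4, so the d-electron count is 4 − 4 = 0. A d⁰ ion has no crystal-field stabilisation preference between square planar and tetrahedral, so four ligands adopt the sterically favoured tetrahedral geometry. → tetrahedral.
For [Rh(py)4]^+: Summing ligand charges against the +1 overall charge gives an oxidation state of +1 for rhodium. Rhodium is a group-9 element; Rh(I) is therefore d⁸. A 4d d⁸ ion has a large crystal-field splitting; square planar leaves the high-energy d_{x²−y²} orbital empty and maximises CFSE. → square planar.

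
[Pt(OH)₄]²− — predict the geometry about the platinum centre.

square planar

Each hydroxide is −1; balancing the −2 overall charge requires Pt(II).
Group 10 minus oxidation state 2 gives a d⁸ configuration.
With 4 monodentate ligands the coordination number is 4.
A 5d d⁸ ion has a large crystal-field splitting; square planar leaves the high-energy d_{x²−y²} orbital empty and maximises CFSE.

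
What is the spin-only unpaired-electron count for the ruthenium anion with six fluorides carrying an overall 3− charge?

1

Each fluoride is −1; balancing the −3 overall charge requires Ru(III).
Ruthenium is a group-8 element; Ru(III) is therefore d⁵.
The spin state decides the count: a 4d ion has a large Δₒ and is invariably low-spin.
An octahedral low-spin d⁵ ion is t₂g⁵e_g⁰, giving 1 unpaired electron.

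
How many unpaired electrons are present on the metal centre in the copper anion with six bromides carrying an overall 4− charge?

1 unpaired electron

Summing ligand charges against the −4 overall charge gives an oxidation state of +2 for copper.
Group 11 minus oxidation state 2 gives a d⁹ configuration.
In an octahedral field the d⁹ configuration is t₂g⁶e_g³ (only one arrangement possible), giving 1 unpaired electron.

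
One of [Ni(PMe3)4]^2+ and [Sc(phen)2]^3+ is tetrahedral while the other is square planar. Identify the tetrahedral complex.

[Sc(phen)2]^3+

For [Ni(PMe3)4]^2+: Trimethylphosphine is neutral; balancing the +2 overall charge requires Ni(II). Ni sits in group 10, so the d-electron count is 10 − 2 = 8. Trimethylphosphine is a strong-field ligand (high in the spectrochemical series). A 3d d⁸ ion with strong-field ligands gains enough CFSE to favour square planar over tetrahedral. → square planar.
For [Sc(phen)2]^3+: Ligand charges: 1,10-phenanthroline is neutral. With an overall charge of +3 the scandium centre must be in the +3 oxidation state. Sc sits in group 3, so the d-electron count is 3 − 3 = 0. A d⁰ ion has no crystal-field stabilisation preference between square planar and tetrahedral, so four ligands adopt the sterically favoured tetrahedral geometry. → tetrahedral.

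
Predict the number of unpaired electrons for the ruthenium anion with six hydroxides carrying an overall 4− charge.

Summing ligand charges against the −4 overall charge gives an oxidation state of +2 for ruthenium.
Ruthenium is a group-8 element; Ru(II) is therefore d⁶.
The spin state decides the count: a 4d ion has a large Δₒ and is invariably low-spin.
An octahedral low-spin d⁶ ion is t₂g⁶e_g⁰, giving 0 unpaired electrons.

0 unpaired electrons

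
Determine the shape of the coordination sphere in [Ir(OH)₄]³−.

square planar

Summing ligand charges against the −3 overall charge gives an oxidation state of +1 for iridium.
Iridium is a group-9 element; Ir(I) is therefore d⁸.
With 4 monodentate ligands the coordination number is 4.
A 5d d⁸ ion has a large crystal-field splitting; square planar leaves the high-energy d_{x²−y²} orbital empty and maximises CFSE.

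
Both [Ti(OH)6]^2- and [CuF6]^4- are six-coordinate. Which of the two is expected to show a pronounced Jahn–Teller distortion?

[CuF6]^4-

[Ti(OH)6]^2-: Each hydroxide is −1; balancing the −2 overall charge requires Ti(IV). Ti sits in group 4, so the d-electron count is 4 − 4 = 0. The d⁰ configuration leaves the e_g set evenly filled (or empty) — no strong Jahn–Teller driving force.
[CuF6]^4-: Ligand charges: each fluoride is −1. With an overall charge of −4 the copper centre must be in the +2 oxidation state. Cu sits in group 11, so the d-electron count is 11 − 2 = 9. The t₂g⁶e_g³ configuration has an unevenly filled e_g set; the Jahn–Teller theorem predicts a tetragonal distortion (typically axial elongation) to lift the degeneracy.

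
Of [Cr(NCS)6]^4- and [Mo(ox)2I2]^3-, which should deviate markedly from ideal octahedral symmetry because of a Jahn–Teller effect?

[Cr(NCS)6]^4-

[Cr(NCS)6]^4-: Ligand charges: each isothiocyanate is −1. With an overall charge of −4 the chromium centre must be in the +2 oxidation state. Group 6 minus oxidation state 2 gives a d⁴ configuration. Isothiocyanate is a weak-field ligand for a first-row metal, so the complex is high-spin. The t₂g³e_g¹ (high-spin) configuration has an unevenly filled e_g set; the Jahn–Teller theorem predicts a tetragonal distortion (typically axial elongation) to lift the degeneracy.
[Mo(ox)2I2]^3-: Summing ligand charges against the −3 overall charge gives an oxidation state of +3 for molybdenum. Molybdenum is a group-6 element; Mo(III) is therefore d³. The d³ configuration leaves the e_g set evenly filled (or empty) — no strong Jahn–Teller driving force.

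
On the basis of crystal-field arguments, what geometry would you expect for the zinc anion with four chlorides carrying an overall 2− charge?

tetrahedral

Summing ligand charges against the −2 overall charge gives an oxidation state of +2 for zinc.
Zinc is a group-12 element; Zn(II) is therefore d¹⁰.
With 4 monodentate ligands the coordination number is 4.
A d¹⁰ ion has no crystal-field stabilisation preference between square planar and tetrahedral, so four ligands adopt the sterically favoured tetrahedral geometry.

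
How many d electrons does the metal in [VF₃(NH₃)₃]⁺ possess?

Summing ligand charges against the +1 overall charge gives an oxidation state of +4 for vanadium.
V sits in group 5, so the d-electron count is 5 − 4 = 1.

d1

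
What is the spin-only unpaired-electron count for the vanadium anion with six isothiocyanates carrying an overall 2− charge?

1 unpaired electron

Each isothiocyanate is −1; balancing the −2 overall charge requires V(IV).
Vanadium is a group-5 element; V(IV) is therefore d¹.
In an octahedral field the d¹ configuration is t₂g¹e_g⁰ (only one arrangement possible), giving 1 unpaired electron.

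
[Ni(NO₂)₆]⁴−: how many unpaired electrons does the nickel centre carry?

Each nitro (N-bound nitrite) is −1; balancing the −4 overall charge requires Ni(II).
Ni sits in group 10, so the d-electron count is 10 − 2 = 8.
In an octahedral field the d⁸ configuration is t₂g⁶e_g² (only one arrangement possible), giving 2 unpaired electrons.

2 unpaired electrons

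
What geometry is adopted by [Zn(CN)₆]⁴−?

Each cyanide is −1; balancing the −4 overall charge requires Zn(II).
Zinc is a group-12 element; Zn(II) is therefore d¹⁰.
Coordination number: 6.
Six donors around a single metal centre give an octahedral coordination sphere.

octahedral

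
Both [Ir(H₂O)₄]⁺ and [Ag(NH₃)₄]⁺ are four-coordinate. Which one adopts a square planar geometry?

[Ir(H₂O)₄]⁺

For [Ir(H₂O)₄]⁺: Summing ligand charges against the +1 overall charge gives an oxidation state of +1 for iridium. Iridium is a group-9 element; Ir(I) is therefore d⁸. A 5d d⁸ ion has a large crystal-field splitting; square planar leaves the high-energy d_{x²−y²} orbital empty and maximises CFSE. → square planar.
For [Ag(NH₃)₄]⁺: Ligand charges: ammonia is neutral. With an overall charge of +1 the silver centre must be in the +1 oxidation state. Silver is a group-11 element; Ag(I) is therefore d¹⁰. A d¹⁰ ion has no crystal-field stabilisation preference between square planar and tetrahedral, so four ligands adopt the sterically favoured tetrahedral geometry. → tetrahedral.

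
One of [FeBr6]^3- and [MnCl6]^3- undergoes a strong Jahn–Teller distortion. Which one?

[MnCl6]^3-

[FeBr6]^3-: Summing ligand charges against the −3 overall charge gives an oxidation state of +3 for iron. Iron is a group-8 element; Fe(III) is therefore d⁵. Bromide is a weak-field ligand for a first-row metal, so the complex is high-spin. The d⁵ configuration leaves the e_g set evenly filled (or empty) — no strong Jahn–Teller driving force.
[MnCl6]^3-: Each chloride is −1; balancing the −3 overall charge requires Mn(III). Manganese is a group-7 element; Mn(III) is therefore d⁴. Chloride is a weak-field ligand for a first-row metal, so the complex is high-spin. The t₂g³e_g¹ (high-spin) configuration has an unevenly filled e_g set; the Jahn–Teller theorem predicts a tetragonal distortion (typically axial elongation) to lift the degeneracy.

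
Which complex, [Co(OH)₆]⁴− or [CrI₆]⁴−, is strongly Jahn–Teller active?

[Co(OH)₆]⁴−: Summing ligand charges against the −4 overall charge gives an oxidation state of +2 for cobalt. Group 9 minus oxidation state 2 gives a d⁷ configuration. Hydroxide is a weak-field ligand for a first-row metal, so the complex is high-spin. The d⁷ configuration leaves the e_g set evenly filled (or empty) — no strong Jahn–Teller driving force.
[CrI₆]⁴−: Ligand charges: each iodide is −1. With an overall charge of −4 the chromium centre must be in the +2 oxidation state. Cr sits in group 6, so the d-electron count is 6 − 2 = 4. Iodide is a weak-field ligand for a first-row metal, so the complex is high-spin. The t₂g³e_g¹ (high-spin) configuration has an unevenly filled e_g set; the Jahn–Teller theorem predicts a tetragonal distortion (typically axial elongation) to lift the degeneracy.

[CrI₆]⁴−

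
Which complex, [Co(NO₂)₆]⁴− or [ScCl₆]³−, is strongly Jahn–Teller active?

[Co(NO₂)₆]⁴−: Ligand charges: each nitro (N-bound nitrite) is −1. With an overall charge of −4 the cobalt centre must be in the +2 oxidation state. Group 9 minus oxidation state 2 gives a d⁷ configuration. Nitro (N-bound nitrite) is a strong-field ligand (high in the spectrochemical series) for a first-row metal, so the complex is low-spin. The t₂g⁶e_g¹ (low-spin) configuration has an unevenly filled e_g set; the Jahn–Teller theorem predicts a tetragonal distortion (typically axial elongation) to lift the degeneracy.
[ScCl₆]³−: Summing ligand charges against the −3 overall charge gives an oxidation state of +3 for scandium. Sc sits in group 3, so the d-electron count is 3 − 3 = 0. The d⁰ configuration leaves the e_g set evenly filled (or empty) — no strong Jahn–Teller driving force.

[Co(NO₂)₆]⁴−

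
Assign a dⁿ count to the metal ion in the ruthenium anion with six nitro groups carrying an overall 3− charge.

Each nitro (N-bound nitrite) is −1; balancing the −3 overall charge requires Ru(III).
Ruthenium is a group-8 element; Ru(III) is therefore d⁵.

d⁵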